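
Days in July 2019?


Month: July (month 7)
July has 31 days

31 days


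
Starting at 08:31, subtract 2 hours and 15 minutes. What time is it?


06:16

Start: 511 minutes from midnight
Subtract: 135 minutes
Remaining: 511 - 135 = 376
Hours: 6, Minutes: 16


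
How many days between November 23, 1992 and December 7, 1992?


14 days

From November 23, 1992 to December 7, 1992
Rest of November 1992: 30 - 23 = 7
Days into December 1992: 7
Total = 7 + 7 = 14 days


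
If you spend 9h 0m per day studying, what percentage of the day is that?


37.5%

Time: 540 minutes
Day: 1440 minutes
Percentage = (540/1440) × 100 = 37.5%


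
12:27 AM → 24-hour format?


Input: 12:27 AM
12 AM → 00 (midnight)

00:27


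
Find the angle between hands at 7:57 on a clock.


Hour hand = 7×30 + 57×0.5 = 238.5°
Minute hand = 57×6 = 342°
Difference = |238.5 - 342| = 103.5°

103.5°


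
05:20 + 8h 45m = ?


14:05

Start: 320 minutes from midnight
Add: 525 minutes
Total: 845 minutes
Hours: 845 ÷ 60 = 14 remainder 5


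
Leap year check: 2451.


Rules: divisible by 4 AND (not by 100 OR by 400)
2451 ÷ 4 = 612 remainder 3 → not divisible by 4
Not divisible by 4 → not a leap year

No


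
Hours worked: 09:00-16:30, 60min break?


6h 30m (390 minutes)

Total time = (16×60+30) - (9×60+0)
= 990 - 540 = 450 min
Minus break: 450 - 60 = 390 min
= 6h 30m


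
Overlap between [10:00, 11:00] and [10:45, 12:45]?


15 minutes

Meeting A: 600-660 (in minutes from midnight)
Meeting B: 645-765
Overlap start = max(600, 645) = 645
Overlap end = min(660, 765) = 660
Overlap = max(0, 660 - 645) = 15 min


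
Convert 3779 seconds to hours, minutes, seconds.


Hours: 3779 ÷ 3600 = 1 remainder 179
Minutes: 179 ÷ 60 = 2 remainder 59
Seconds: 59

1h 2m 59s


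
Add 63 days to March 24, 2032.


May 26, 2032

Start: March 24, 2032
Add 63 days
March 24 → April 1: 31 - 24 + 1 = 8 days (63 - 8 = 55 left)
April 1 → May 1: 30 - 1 + 1 = 30 days (55 - 30 = 25 left)
May 1 + 25 = May 26, 2032


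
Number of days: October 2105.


Month: October (month 10)
October has 31 days

31 days


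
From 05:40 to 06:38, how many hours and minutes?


End time in minutes: 6×60 + 38 = 398
Start time in minutes: 5×60 + 40 = 340
Difference = 398 - 340 = 58 minutes
= 0 hours 58 minutes

0h 58m


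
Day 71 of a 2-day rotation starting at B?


Shifts: A, B
Start: B (index 1)
Day 71: (1 + 71 - 1) mod 2
= 71 mod 2
= 1
Index 1 → shift B

Shift B


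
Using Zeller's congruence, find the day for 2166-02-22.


Zeller's congruence:
q=22, m=14, k=65, j=21
h = (22 + ⌊13×15/5⌋ + 65 + ⌊65/4⌋ + ⌊21/4⌋ - 2×21) mod 7
= (22 + 39 + 65 + 16 + 5 - 42) mod 7
= 105 mod 7 = 0
h=0 → Saturday

Saturday


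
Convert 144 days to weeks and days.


Weeks: 144 ÷ 7 = 20 remainder 4

20 weeks 4 days


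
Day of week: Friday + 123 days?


Tuesday

Start: Friday (index 4)
(4 + 123) mod 7
= 127 mod 7
= 1
Index 1 → Tuesday


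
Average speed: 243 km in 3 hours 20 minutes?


72.9 km/h

Distance: 243 km
Time: 3h 20m = 200 min = 200/60 = 10/3 hours
Speed = 243 ÷ (10/3) = 243 × 3 / 10 = 729/10 = 72.9 km/h


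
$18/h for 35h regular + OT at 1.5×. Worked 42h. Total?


$819.00

Regular: 35h × $18 = $630.00
Overtime: 42 - 35 = 7h
OT pay: 7h × $18 × 1.5 = $189.00
Total = $630.00 + $189.00 = $819.00


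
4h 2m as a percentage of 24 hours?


Total minutes: 4×60 + 2 = 242
Day = 24×60 = 1440 minutes
Fraction = 242/1440 ≈ 0.1681
As a percentage: 242/1440 × 100 ≈ 16.81%

0.1681 (16.81%)


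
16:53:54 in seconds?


Hours: 16 × 3600 = 57600
Minutes: 53 × 60 = 3180
Seconds: 54
Total = 57600 + 3180 + 54 = 60834

60834 seconds


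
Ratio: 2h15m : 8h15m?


3:11 (0.27)

Duration 1: 135 minutes
Duration 2: 495 minutes
Ratio = 135:495
GCD = 45
Simplified = 3:11
As a decimal: 3/11 ≈ 0.27


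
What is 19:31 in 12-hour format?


7:31 PM

Hour: 19
19 - 12 = 7 → PM


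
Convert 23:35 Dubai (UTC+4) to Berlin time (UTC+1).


20:35

Time difference = UTC+1 - UTC+4 = -3 hours
New hour = (23 -3) mod 24
= 20 mod 24 = 20
Minutes unchanged → 20:35


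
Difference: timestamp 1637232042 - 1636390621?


Difference = 1637232042 - 1636390621 = 841421 seconds
In hours: 841421 / 3600 ≈ 233.7
In days: 841421 / 86400 ≈ 9.74

841421 seconds (233.7 hours / 9.74 days)


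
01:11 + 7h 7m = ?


08:18

Start: 71 minutes from midnight
Add: 427 minutes
Total: 498 minutes
Hours: 498 ÷ 60 = 8 remainder 18


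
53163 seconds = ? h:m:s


14h 46m 3s

Hours: 53163 ÷ 3600 = 14 remainder 2763
Minutes: 2763 ÷ 60 = 46 remainder 3
Seconds: 3


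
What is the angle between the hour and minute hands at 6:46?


Hour hand = 6×30 + 46×0.5 = 203.0°
Minute hand = 46×6 = 276°
Difference = |203.0 - 276| = 73.0°

73.0°


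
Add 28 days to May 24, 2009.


June 21, 2009

Start: May 24, 2009
Add 28 days
May 24 → June 1: 31 - 24 + 1 = 8 days (28 - 8 = 20 left)
June 1 + 20 = June 21, 2009


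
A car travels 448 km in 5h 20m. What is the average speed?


84.0 km/h

Distance: 448 km
Time: 5h 20m = 320 min = 320/60 = 16/3 hours
Speed = 448 ÷ (16/3) = 448 × 3 / 16 = 1344/16 = 84.0 km/h


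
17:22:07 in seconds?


Hours: 17 × 3600 = 61200
Minutes: 22 × 60 = 1320
Seconds: 7
Total = 61200 + 1320 + 7 = 62527

62527 seconds


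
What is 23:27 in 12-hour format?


11:27 PM

Hour: 23
23 - 12 = 11 → PM


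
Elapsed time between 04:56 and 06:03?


1h 7m

End time in minutes: 6×60 + 3 = 363
Start time in minutes: 4×60 + 56 = 296
Difference = 363 - 296 = 67 minutes
= 1 hours 7 minutes


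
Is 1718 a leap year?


No

Rules: divisible by 4 AND (not by 100 OR by 400)
1718 ÷ 4 = 429 remainder 2 → not divisible by 4
Not divisible by 4 → not a leap year


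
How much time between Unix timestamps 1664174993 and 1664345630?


Difference = 1664345630 - 1664174993 = 170637 seconds
In hours: 170637 / 3600 ≈ 47.4
In days: 170637 / 86400 ≈ 1.97

170637 seconds (47.4 hours / 1.97 days)


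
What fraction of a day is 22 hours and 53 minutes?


0.9535 (95.35%)

Total minutes: 22×60 + 53 = 1373
Day = 24×60 = 1440 minutes
Fraction = 1373/1440 ≈ 0.9535
As a percentage: 1373/1440 × 100 ≈ 95.35%


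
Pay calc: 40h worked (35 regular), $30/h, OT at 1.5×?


$1275.00

Regular: 35h × $30 = $1050.00
Overtime: 40 - 35 = 5h
OT pay: 5h × $30 × 1.5 = $225.00
Total = $1050.00 + $225.00 = $1275.00


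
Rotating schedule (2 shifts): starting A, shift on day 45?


Shifts: A, B
Start: A (index 0)
Day 45: (0 + 45 - 1) mod 2
= 44 mod 2
= 0
Index 0 → shift A

Shift A


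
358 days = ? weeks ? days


51 weeks 1 days

Weeks: 358 ÷ 7 = 51 remainder 1


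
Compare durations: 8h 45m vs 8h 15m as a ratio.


Duration 1: 525 minutes
Duration 2: 495 minutes
Ratio = 525:495
GCD = 15
Simplified = 35:33
As a decimal: 35/33 ≈ 1.06

35:33 (1.06)


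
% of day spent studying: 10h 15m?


Time: 615 minutes
Day: 1440 minutes
Percentage = (615/1440) × 100 ≈ 42.7%

42.7%


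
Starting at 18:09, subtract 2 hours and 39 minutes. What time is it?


Start: 1089 minutes from midnight
Subtract: 159 minutes
Remaining: 1089 - 159 = 930
Hours: 15, Minutes: 30

15:30


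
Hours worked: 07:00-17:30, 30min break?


Total time = (17×60+30) - (7×60+0)
= 1050 - 420 = 630 min
Minus break: 630 - 30 = 600 min
= 10h 0m

10h 0m (600 minutes)


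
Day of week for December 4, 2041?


Zeller's congruence:
q=4, m=12, k=41, j=20
h = (4 + ⌊13×13/5⌋ + 41 + ⌊41/4⌋ + ⌊20/4⌋ - 2×20) mod 7
= (4 + 33 + 41 + 10 + 5 - 40) mod 7
= 53 mod 7 = 4
h=4 → Wednesday

Wednesday


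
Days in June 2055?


Month: June (month 6)
June has 30 days

30 days


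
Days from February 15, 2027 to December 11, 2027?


299 days

From February 15, 2027 to December 11, 2027
Rest of February 2027: 28 - 15 = 13
Full months: March 31, April 30, May 31, June 30, July 31, August 31, September 30, October 31, November 30
Days into December 2027: 11
Total = 13 + 31 + 30 + 31 + 30 + 31 + 31 + 30 + 31 + 30 + 11 = 299 days


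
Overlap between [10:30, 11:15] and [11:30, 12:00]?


0 minutes

Meeting A: 630-675 (in minutes from midnight)
Meeting B: 690-720
Overlap start = max(630, 690) = 690
Overlap end = min(675, 720) = 675
Overlap = max(0, 675 - 690) = 0 min


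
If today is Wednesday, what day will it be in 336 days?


Wednesday

Start: Wednesday (index 2)
(2 + 336) mod 7
= 338 mod 7
= 2
Index 2 → Wednesday


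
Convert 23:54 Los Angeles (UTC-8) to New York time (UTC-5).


02:54 (next day)

Time difference = UTC-5 - UTC-8 = +3 hours
New hour = (23 + 3) mod 24
= 26 mod 24 = 2
Minutes unchanged → 02:54; 26 ≥ 24 → next day


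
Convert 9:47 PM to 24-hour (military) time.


21:47

Input: 9:47 PM
PM: 9 + 12 = 21


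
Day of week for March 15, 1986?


Zeller's congruence:
q=15, m=3, k=86, j=19
h = (15 + ⌊13×4/5⌋ + 86 + ⌊86/4⌋ + ⌊19/4⌋ - 2×19) mod 7
= (15 + 10 + 86 + 21 + 4 - 38) mod 7
= 98 mod 7 = 0
h=0 → Saturday

Saturday


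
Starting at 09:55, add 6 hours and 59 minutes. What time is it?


Start: 595 minutes from midnight
Add: 419 minutes
Total: 1014 minutes
Hours: 1014 ÷ 60 = 16 remainder 54

16:54


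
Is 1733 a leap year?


Rules: divisible by 4 AND (not by 100 OR by 400)
1733 ÷ 4 = 433 remainder 1 → not divisible by 4
Not divisible by 4 → not a leap year

No


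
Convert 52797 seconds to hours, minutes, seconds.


Hours: 52797 ÷ 3600 = 14 remainder 2397
Minutes: 2397 ÷ 60 = 39 remainder 57
Seconds: 57

14h 39m 57s


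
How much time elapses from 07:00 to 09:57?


End time in minutes: 9×60 + 57 = 597
Start time in minutes: 7×60 + 0 = 420
Difference = 597 - 420 = 177 minutes
= 2 hours 57 minutes

2h 57m


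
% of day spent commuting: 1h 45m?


Time: 105 minutes
Day: 1440 minutes
Percentage = (105/1440) × 100 ≈ 7.3%

7.3%


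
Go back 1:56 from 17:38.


Start: 1058 minutes from midnight
Subtract: 116 minutes
Remaining: 1058 - 116 = 942
Hours: 15, Minutes: 42

15:42


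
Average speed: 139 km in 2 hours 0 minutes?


69.5 km/h

Distance: 139 km
Time: 2 hours
Speed = 139 / 2 = 69.5 km/h


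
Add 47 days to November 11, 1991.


December 28, 1991

Start: November 11, 1991
Add 47 days
November 11 → December 1: 30 - 11 + 1 = 20 days (47 - 20 = 27 left)
December 1 + 27 = December 28, 1991


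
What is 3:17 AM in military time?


03:17

Input: 3:17 AM
AM hour stays: 3


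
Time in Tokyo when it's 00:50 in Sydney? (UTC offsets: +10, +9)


23:50 (previous day)

Time difference = UTC+9 - UTC+10 = -1 hours
New hour = (0 -1) mod 24
= -1 mod 24 = 23
Minutes unchanged → 23:50; -1 < 0 → previous day


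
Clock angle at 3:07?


Hour hand = 3×30 + 7×0.5 = 93.5°
Minute hand = 7×6 = 42°
Difference = |93.5 - 42| = 51.5°

51.5°


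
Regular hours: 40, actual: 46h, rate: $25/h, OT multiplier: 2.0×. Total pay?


$1300.00

Regular: 40h × $25 = $1000.00
Overtime: 46 - 40 = 6h
OT pay: 6h × $25 × 2.0 = $300.00
Total = $1000.00 + $300.00 = $1300.00


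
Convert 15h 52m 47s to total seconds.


Hours: 15 × 3600 = 54000
Minutes: 52 × 60 = 3120
Seconds: 47
Total = 54000 + 3120 + 47 = 57167

57167 seconds


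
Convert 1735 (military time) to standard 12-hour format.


Hour: 17
17 - 12 = 5 → PM

5:35 PM


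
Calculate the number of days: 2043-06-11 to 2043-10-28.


From June 11, 2043 to October 28, 2043
Rest of June 2043: 30 - 11 = 19
Full months: July 31, August 31, September 30
Days into October 2043: 28
Total = 19 + 31 + 31 + 30 + 28 = 139 days

139 days


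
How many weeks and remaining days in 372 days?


Weeks: 372 ÷ 7 = 53 remainder 1

53 weeks 1 days


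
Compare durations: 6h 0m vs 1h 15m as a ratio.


Duration 1: 360 minutes
Duration 2: 75 minutes
Ratio = 360:75
GCD = 15
Simplified = 24:5
As a decimal: 24/5 = 4.80

24:5 (4.80)


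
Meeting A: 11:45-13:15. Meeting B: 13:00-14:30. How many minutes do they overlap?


15 minutes

Meeting A: 705-795 (in minutes from midnight)
Meeting B: 780-870
Overlap start = max(705, 780) = 780
Overlap end = min(795, 870) = 795
Overlap = max(0, 795 - 780) = 15 min


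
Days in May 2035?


Month: May (month 5)
May has 31 days

31 days


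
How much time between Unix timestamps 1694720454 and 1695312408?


591954 seconds (164.4 hours / 6.85 days)

Difference = 1695312408 - 1694720454 = 591954 seconds
In hours: 591954 / 3600 ≈ 164.4
In days: 591954 / 86400 ≈ 6.85


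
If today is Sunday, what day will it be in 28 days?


Sunday

Start: Sunday (index 6)
(6 + 28) mod 7
= 34 mod 7
= 6
Index 6 → Sunday


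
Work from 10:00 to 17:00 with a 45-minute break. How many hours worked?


6h 15m (375 minutes)

Total time = (17×60+0) - (10×60+0)
= 1020 - 600 = 420 min
Minus break: 420 - 45 = 375 min
= 6h 15m


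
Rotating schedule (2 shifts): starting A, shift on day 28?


Shift B

Shifts: A, B
Start: A (index 0)
Day 28: (0 + 28 - 1) mod 2
= 27 mod 2
= 1
Index 1 → shift B


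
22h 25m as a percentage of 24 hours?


Total minutes: 22×60 + 25 = 1345
Day = 24×60 = 1440 minutes
Fraction = 1345/1440 ≈ 0.9340
As a percentage: 1345/1440 × 100 ≈ 93.40%

0.9340 (93.40%)


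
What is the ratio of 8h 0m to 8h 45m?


32:35 (0.91)

Duration 1: 480 minutes
Duration 2: 525 minutes
Ratio = 480:525
GCD = 15
Simplified = 32:35
As a decimal: 32/35 ≈ 0.91


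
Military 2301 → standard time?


Hour: 23
23 - 12 = 11 → PM

11:01 PM


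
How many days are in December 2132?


Month: December (month 12)
December has 31 days

31 days


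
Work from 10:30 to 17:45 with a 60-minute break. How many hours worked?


6h 15m (375 minutes)

Total time = (17×60+45) - (10×60+30)
= 1065 - 630 = 435 min
Minus break: 435 - 60 = 375 min
= 6h 15m


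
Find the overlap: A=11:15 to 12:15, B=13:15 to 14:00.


Meeting A: 675-735 (in minutes from midnight)
Meeting B: 795-840
Overlap start = max(675, 795) = 795
Overlap end = min(735, 840) = 735
Overlap = max(0, 735 - 795) = 0 min

0 minutes


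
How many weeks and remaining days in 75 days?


10 weeks 5 days

Weeks: 75 ÷ 7 = 10 remainder 5


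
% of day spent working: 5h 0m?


Time: 300 minutes
Day: 1440 minutes
Percentage = (300/1440) × 100 ≈ 20.8%

20.8%


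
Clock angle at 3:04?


Hour hand = 3×30 + 4×0.5 = 92.0°
Minute hand = 4×6 = 24°
Difference = |92.0 - 24| = 68.0°

68.0°


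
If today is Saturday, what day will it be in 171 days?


Tuesday

Start: Saturday (index 5)
(5 + 171) mod 7
= 176 mod 7
= 1
Index 1 → Tuesday


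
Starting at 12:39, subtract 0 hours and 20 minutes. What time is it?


12:19

Start: 759 minutes from midnight
Subtract: 20 minutes
Remaining: 759 - 20 = 739
Hours: 12, Minutes: 19


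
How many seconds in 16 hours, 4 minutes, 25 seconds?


57865 seconds

Hours: 16 × 3600 = 57600
Minutes: 4 × 60 = 240
Seconds: 25
Total = 57600 + 240 + 25 = 57865


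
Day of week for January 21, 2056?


Friday

Zeller's congruence:
q=21, m=13, k=55, j=20
h = (21 + ⌊13×14/5⌋ + 55 + ⌊55/4⌋ + ⌊20/4⌋ - 2×20) mod 7
= (21 + 36 + 55 + 13 + 5 - 40) mod 7
= 90 mod 7 = 6
h=6 → Friday


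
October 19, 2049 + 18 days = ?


November 6, 2049

Start: October 19, 2049
Add 18 days
October 19 → November 1: 31 - 19 + 1 = 13 days (18 - 13 = 5 left)
November 1 + 5 = November 6, 2049


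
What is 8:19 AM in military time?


08:19

Input: 8:19 AM
AM hour stays: 8


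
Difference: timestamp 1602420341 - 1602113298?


307043 seconds (85.3 hours / 3.55 days)

Difference = 1602420341 - 1602113298 = 307043 seconds
In hours: 307043 / 3600 ≈ 85.3
In days: 307043 / 86400 ≈ 3.55


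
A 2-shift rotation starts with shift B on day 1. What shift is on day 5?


Shift B

Shifts: A, B
Start: B (index 1)
Day 5: (1 + 5 - 1) mod 2
= 5 mod 2
= 1
Index 1 → shift B


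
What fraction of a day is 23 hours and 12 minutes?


Total minutes: 23×60 + 12 = 1392
Day = 24×60 = 1440 minutes
Fraction = 1392/1440 ≈ 0.9667
As a percentage: 1392/1440 × 100 ≈ 96.67%

0.9667 (96.67%)


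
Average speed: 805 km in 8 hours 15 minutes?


97.6 km/h

Distance: 805 km
Time: 8h 15m = 495 min = 495/60 = 33/4 hours
Speed = 805 ÷ (33/4) = 805 × 4 / 33 = 3220/33 ≈ 97.6 km/h


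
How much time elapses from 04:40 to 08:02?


3h 22m

End time in minutes: 8×60 + 2 = 482
Start time in minutes: 4×60 + 40 = 280
Difference = 482 - 280 = 202 minutes
= 3 hours 22 minutes


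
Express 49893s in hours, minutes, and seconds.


Hours: 49893 ÷ 3600 = 13 remainder 3093
Minutes: 3093 ÷ 60 = 51 remainder 33
Seconds: 33

13h 51m 33s


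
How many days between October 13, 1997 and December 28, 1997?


76 days

From October 13, 1997 to December 28, 1997
Rest of October 1997: 31 - 13 = 18
Full months: November 30
Days into December 1997: 28
Total = 18 + 30 + 28 = 76 days


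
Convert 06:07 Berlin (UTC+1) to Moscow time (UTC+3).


08:07

Time difference = UTC+3 - UTC+1 = +2 hours
New hour = (6 + 2) mod 24
= 8 mod 24 = 8
Minutes unchanged → 08:07


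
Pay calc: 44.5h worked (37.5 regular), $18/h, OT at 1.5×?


$864.00

Regular: 37.5h × $18 = $675.00
Overtime: 44.5 - 37.5 = 7.0h
OT pay: 7.0h × $18 × 1.5 = $189.00
Total = $675.00 + $189.00 = $864.00


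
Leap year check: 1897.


Rules: divisible by 4 AND (not by 100 OR by 400)
1897 ÷ 4 = 474 remainder 1 → not divisible by 4
Not divisible by 4 → not a leap year

No


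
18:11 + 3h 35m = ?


Start: 1091 minutes from midnight
Add: 215 minutes
Total: 1306 minutes
Hours: 1306 ÷ 60 = 21 remainder 46

21:46


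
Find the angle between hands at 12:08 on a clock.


44.0°

Hour hand (12 ≡ 0 on the dial): 0×30 + 8×0.5 = 4.0°
Minute hand = 8×6 = 48°
Difference = |4.0 - 48| = 44.0°


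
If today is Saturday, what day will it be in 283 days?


Start: Saturday (index 5)
(5 + 283) mod 7
= 288 mod 7
= 1
Index 1 → Tuesday

Tuesday


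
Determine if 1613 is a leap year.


Rules: divisible by 4 AND (not by 100 OR by 400)
1613 ÷ 4 = 403 remainder 1 → not divisible by 4
Not divisible by 4 → not a leap year

No


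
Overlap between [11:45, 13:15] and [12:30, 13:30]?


Meeting A: 705-795 (in minutes from midnight)
Meeting B: 750-810
Overlap start = max(705, 750) = 750
Overlap end = min(795, 810) = 795
Overlap = max(0, 795 - 750) = 45 min

45 minutes


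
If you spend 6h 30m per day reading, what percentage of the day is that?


Time: 390 minutes
Day: 1440 minutes
Percentage = (390/1440) × 100 ≈ 27.1%

27.1%


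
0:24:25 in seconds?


1465 seconds

Hours: 0 × 3600 = 0
Minutes: 24 × 60 = 1440
Seconds: 25
Total = 0 + 1440 + 25 = 1465


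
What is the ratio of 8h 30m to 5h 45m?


34:23 (1.48)

Duration 1: 510 minutes
Duration 2: 345 minutes
Ratio = 510:345
GCD = 15
Simplified = 34:23
As a decimal: 34/23 ≈ 1.48


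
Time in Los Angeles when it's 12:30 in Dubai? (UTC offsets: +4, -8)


00:30

Time difference = UTC-8 - UTC+4 = -12 hours
New hour = (12 -12) mod 24
= 0 mod 24 = 0
Minutes unchanged → 00:30


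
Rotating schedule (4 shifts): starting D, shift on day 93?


Shifts: A, B, C, D
Start: D (index 3)
Day 93: (3 + 93 - 1) mod 4
= 95 mod 4
= 3
Index 3 → shift D

Shift D


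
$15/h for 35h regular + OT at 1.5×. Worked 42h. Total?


Regular: 35h × $15 = $525.00
Overtime: 42 - 35 = 7h
OT pay: 7h × $15 × 1.5 = $157.50
Total = $525.00 + $157.50 = $682.50

$682.50


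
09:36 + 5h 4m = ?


Start: 576 minutes from midnight
Add: 304 minutes
Total: 880 minutes
Hours: 880 ÷ 60 = 14 remainder 40

14:40


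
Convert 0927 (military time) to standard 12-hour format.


Hour: 9
9 < 12 → AM

9:27 AM


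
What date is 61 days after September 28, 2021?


Start: September 28, 2021
Add 61 days
September 28 → October 1: 30 - 28 + 1 = 3 days (61 - 3 = 58 left)
October 1 → November 1: 31 - 1 + 1 = 31 days (58 - 31 = 27 left)
November 1 + 27 = November 28, 2021

November 28, 2021


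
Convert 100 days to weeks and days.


Weeks: 100 ÷ 7 = 14 remainder 2

14 weeks 2 days


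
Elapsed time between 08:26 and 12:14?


End time in minutes: 12×60 + 14 = 734
Start time in minutes: 8×60 + 26 = 506
Difference = 734 - 506 = 228 minutes
= 3 hours 48 minutes

3h 48m


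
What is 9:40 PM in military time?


Input: 9:40 PM
PM: 9 + 12 = 21

21:40


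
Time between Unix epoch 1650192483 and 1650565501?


373018 seconds (103.6 hours / 4.32 days)

Difference = 1650565501 - 1650192483 = 373018 seconds
In hours: 373018 / 3600 ≈ 103.6
In days: 373018 / 86400 ≈ 4.32


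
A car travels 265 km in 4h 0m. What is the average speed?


66.3 km/h

Distance: 265 km
Time: 4 hours
Speed = 265 / 4 ≈ 66.3 km/h


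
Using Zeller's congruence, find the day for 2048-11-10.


Zeller's congruence:
q=10, m=11, k=48, j=20
h = (10 + ⌊13×12/5⌋ + 48 + ⌊48/4⌋ + ⌊20/4⌋ - 2×20) mod 7
= (10 + 31 + 48 + 12 + 5 - 40) mod 7
= 66 mod 7 = 3
h=3 → Tuesday

Tuesday


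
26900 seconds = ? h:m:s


7h 28m 20s

Hours: 26900 ÷ 3600 = 7 remainder 1700
Minutes: 1700 ÷ 60 = 28 remainder 20
Seconds: 20


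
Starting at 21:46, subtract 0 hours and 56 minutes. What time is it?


Start: 1306 minutes from midnight
Subtract: 56 minutes
Remaining: 1306 - 56 = 1250
Hours: 20, Minutes: 50

20:50


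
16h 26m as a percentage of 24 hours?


0.6847 (68.47%)

Total minutes: 16×60 + 26 = 986
Day = 24×60 = 1440 minutes
Fraction = 986/1440 ≈ 0.6847
As a percentage: 986/1440 × 100 ≈ 68.47%


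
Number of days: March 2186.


Month: March (month 3)
March has 31 days

31 days


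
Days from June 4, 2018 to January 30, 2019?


From June 4, 2018 to January 30, 2019
Rest of June 2018: 30 - 4 = 26
Full months: July 31, August 31, September 30, October 31, November 30, December 31
Days into January 2019: 30
Total = 26 + 31 + 31 + 30 + 31 + 30 + 31 + 30 = 240 days

240 days


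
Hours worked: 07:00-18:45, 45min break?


11h 0m (660 minutes)

Total time = (18×60+45) - (7×60+0)
= 1125 - 420 = 705 min
Minus break: 705 - 45 = 660 min
= 11h 0m


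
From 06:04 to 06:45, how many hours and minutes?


End time in minutes: 6×60 + 45 = 405
Start time in minutes: 6×60 + 4 = 364
Difference = 405 - 364 = 41 minutes
= 0 hours 41 minutes

0h 41m


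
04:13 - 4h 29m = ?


23:44

Start: 253 minutes from midnight
Subtract: 269 minutes
Remaining: 253 - 269 = -16
Negative → add 24×60 = 1424
Hours: 23, Minutes: 44


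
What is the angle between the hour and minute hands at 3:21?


Hour hand = 3×30 + 21×0.5 = 100.5°
Minute hand = 21×6 = 126°
Difference = |100.5 - 126| = 25.5°

25.5°


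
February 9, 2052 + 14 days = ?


February 23, 2052

Start: February 9, 2052
Add 14 days
February 9 + 14 = February 23, 2052


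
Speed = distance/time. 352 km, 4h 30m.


78.2 km/h

Distance: 352 km
Time: 4h 30m = 270 min = 270/60 = 9/2 hours
Speed = 352 ÷ (9/2) = 352 × 2 / 9 = 704/9 ≈ 78.2 km/h


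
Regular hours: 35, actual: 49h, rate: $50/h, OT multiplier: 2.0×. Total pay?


Regular: 35h × $50 = $1750.00
Overtime: 49 - 35 = 14h
OT pay: 14h × $50 × 2.0 = $1400.00
Total = $1750.00 + $1400.00 = $3150.00

$3150.00


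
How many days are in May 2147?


Month: May (month 5)
May has 31 days

31 days


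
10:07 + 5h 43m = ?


Start: 607 minutes from midnight
Add: 343 minutes
Total: 950 minutes
Hours: 950 ÷ 60 = 15 remainder 50

15:50


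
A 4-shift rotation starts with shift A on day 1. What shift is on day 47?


Shift C

Shifts: A, B, C, D
Start: A (index 0)
Day 47: (0 + 47 - 1) mod 4
= 46 mod 4
= 2
Index 2 → shift C


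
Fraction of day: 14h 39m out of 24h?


Total minutes: 14×60 + 39 = 879
Day = 24×60 = 1440 minutes
Fraction = 879/1440 ≈ 0.6104
As a percentage: 879/1440 × 100 ≈ 61.04%

0.6104 (61.04%)


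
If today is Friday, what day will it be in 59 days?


Start: Friday (index 4)
(4 + 59) mod 7
= 63 mod 7
= 0
Index 0 → Monday

Monday


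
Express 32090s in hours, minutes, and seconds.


8h 54m 50s

Hours: 32090 ÷ 3600 = 8 remainder 3290
Minutes: 3290 ÷ 60 = 54 remainder 50
Seconds: 50


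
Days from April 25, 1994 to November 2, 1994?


191 days

From April 25, 1994 to November 2, 1994
Rest of April 1994: 30 - 25 = 5
Full months: May 31, June 30, July 31, August 31, September 30, October 31
Days into November 1994: 2
Total = 5 + 31 + 30 + 31 + 31 + 30 + 31 + 2 = 191 days


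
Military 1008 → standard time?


10:08 AM

Hour: 10
10 < 12 → AM


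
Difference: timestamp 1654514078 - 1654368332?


145746 seconds (40.5 hours / 1.69 days)

Difference = 1654514078 - 1654368332 = 145746 seconds
In hours: 145746 / 3600 ≈ 40.5
In days: 145746 / 86400 ≈ 1.69


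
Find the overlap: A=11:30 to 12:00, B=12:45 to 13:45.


0 minutes

Meeting A: 690-720 (in minutes from midnight)
Meeting B: 765-825
Overlap start = max(690, 765) = 765
Overlap end = min(720, 825) = 720
Overlap = max(0, 720 - 765) = 0 min


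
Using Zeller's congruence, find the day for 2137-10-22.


Zeller's congruence:
q=22, m=10, k=37, j=21
h = (22 + ⌊13×11/5⌋ + 37 + ⌊37/4⌋ + ⌊21/4⌋ - 2×21) mod 7
= (22 + 28 + 37 + 9 + 5 - 42) mod 7
= 59 mod 7 = 3
h=3 → Tuesday

Tuesday


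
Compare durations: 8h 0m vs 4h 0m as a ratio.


2:1 (2.00)

Duration 1: 480 minutes
Duration 2: 240 minutes
Ratio = 480:240
GCD = 240
Simplified = 2:1
As a decimal: 2/1 = 2.00


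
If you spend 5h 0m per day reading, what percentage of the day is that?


20.8%

Time: 300 minutes
Day: 1440 minutes
Percentage = (300/1440) × 100 ≈ 20.8%


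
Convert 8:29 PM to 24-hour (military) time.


Input: 8:29 PM
PM: 8 + 12 = 20

20:29


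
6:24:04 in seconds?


23044 seconds

Hours: 6 × 3600 = 21600
Minutes: 24 × 60 = 1440
Seconds: 4
Total = 21600 + 1440 + 4 = 23044


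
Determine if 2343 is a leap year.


Rules: divisible by 4 AND (not by 100 OR by 400)
2343 ÷ 4 = 585 remainder 3 → not divisible by 4
Not divisible by 4 → not a leap year

No


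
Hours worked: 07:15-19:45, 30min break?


Total time = (19×60+45) - (7×60+15)
= 1185 - 435 = 750 min
Minus break: 750 - 30 = 720 min
= 12h 0m

12h 0m (720 minutes)


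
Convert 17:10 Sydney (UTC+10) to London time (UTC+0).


Time difference = UTC+0 - UTC+10 = -10 hours
New hour = (17 -10) mod 24
= 7 mod 24 = 7
Minutes unchanged → 07:10

07:10


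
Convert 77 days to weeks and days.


11 weeks 0 days

Weeks: 77 ÷ 7 = 11 remainder 0


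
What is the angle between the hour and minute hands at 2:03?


43.5°

Hour hand = 2×30 + 3×0.5 = 61.5°
Minute hand = 3×6 = 18°
Difference = |61.5 - 18| = 43.5°


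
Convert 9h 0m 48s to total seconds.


32448 seconds

Hours: 9 × 3600 = 32400
Minutes: 0 × 60 = 0
Seconds: 48
Total = 32400 + 0 + 48 = 32448


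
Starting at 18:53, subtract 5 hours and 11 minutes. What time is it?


Start: 1133 minutes from midnight
Subtract: 311 minutes
Remaining: 1133 - 311 = 822
Hours: 13, Minutes: 42

13:42


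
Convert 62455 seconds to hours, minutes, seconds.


17h 20m 55s

Hours: 62455 ÷ 3600 = 17 remainder 1255
Minutes: 1255 ÷ 60 = 20 remainder 55
Seconds: 55


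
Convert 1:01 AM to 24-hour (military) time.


Input: 1:01 AM
AM hour stays: 1

01:01


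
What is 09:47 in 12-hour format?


9:47 AM

Hour: 9
9 < 12 → AM


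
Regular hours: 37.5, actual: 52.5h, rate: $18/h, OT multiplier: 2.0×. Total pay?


Regular: 37.5h × $18 = $675.00
Overtime: 52.5 - 37.5 = 15.0h
OT pay: 15.0h × $18 × 2.0 = $540.00
Total = $675.00 + $540.00 = $1215.00

$1215.00


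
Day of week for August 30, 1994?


Tuesday

Zeller's congruence:
q=30, m=8, k=94, j=19
h = (30 + ⌊13×9/5⌋ + 94 + ⌊94/4⌋ + ⌊19/4⌋ - 2×19) mod 7
= (30 + 23 + 94 + 23 + 4 - 38) mod 7
= 136 mod 7 = 3
h=3 → Tuesday


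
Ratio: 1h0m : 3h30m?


Duration 1: 60 minutes
Duration 2: 210 minutes
Ratio = 60:210
GCD = 30
Simplified = 2:7
As a decimal: 2/7 ≈ 0.29

2:7 (0.29)


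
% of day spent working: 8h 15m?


Time: 495 minutes
Day: 1440 minutes
Percentage = (495/1440) × 100 ≈ 34.4%

34.4%


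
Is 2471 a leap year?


Rules: divisible by 4 AND (not by 100 OR by 400)
2471 ÷ 4 = 617 remainder 3 → not divisible by 4
Not divisible by 4 → not a leap year

No


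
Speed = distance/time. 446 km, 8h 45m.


51.0 km/h

Distance: 446 km
Time: 8h 45m = 525 min = 525/60 = 35/4 hours
Speed = 446 ÷ (35/4) = 446 × 4 / 35 = 1784/35 ≈ 51.0 km/h


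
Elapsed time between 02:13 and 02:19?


0h 6m

End time in minutes: 2×60 + 19 = 139
Start time in minutes: 2×60 + 13 = 133
Difference = 139 - 133 = 6 minutes
= 0 hours 6 minutes


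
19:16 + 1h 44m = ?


Start: 1156 minutes from midnight
Add: 104 minutes
Total: 1260 minutes
Hours: 1260 ÷ 60 = 21 remainder 0

21:00


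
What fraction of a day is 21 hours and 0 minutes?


Total minutes: 21×60 + 0 = 1260
Day = 24×60 = 1440 minutes
Fraction = 1260/1440 = 0.8750
As a percentage: 1260/1440 × 100 = 87.50%

0.8750 (87.50%)


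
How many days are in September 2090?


Month: September (month 9)
September has 30 days

30 days


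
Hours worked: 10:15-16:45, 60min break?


Total time = (16×60+45) - (10×60+15)
= 1005 - 615 = 390 min
Minus break: 390 - 60 = 330 min
= 5h 30m

5h 30m (330 minutes)


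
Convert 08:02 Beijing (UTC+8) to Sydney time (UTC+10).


10:02

Time difference = UTC+10 - UTC+8 = +2 hours
New hour = (8 + 2) mod 24
= 10 mod 24 = 10
Minutes unchanged → 10:02


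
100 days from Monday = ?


Start: Monday (index 0)
(0 + 100) mod 7
= 100 mod 7
= 2
Index 2 → Wednesday

Wednesday


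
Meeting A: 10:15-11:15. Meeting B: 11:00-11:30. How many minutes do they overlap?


15 minutes

Meeting A: 615-675 (in minutes from midnight)
Meeting B: 660-690
Overlap start = max(615, 660) = 660
Overlap end = min(675, 690) = 675
Overlap = max(0, 675 - 660) = 15 min


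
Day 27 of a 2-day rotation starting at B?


Shifts: A, B
Start: B (index 1)
Day 27: (1 + 27 - 1) mod 2
= 27 mod 2
= 1
Index 1 → shift B

Shift B


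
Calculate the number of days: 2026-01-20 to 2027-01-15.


360 days

From January 20, 2026 to January 15, 2027
Rest of January 2026: 31 - 20 = 11
Full months: February 2026 28, March 31, April 30, May 31, June 30, July 31, August 31, September 30, October 31, November 30, December 31
Days into January 2027: 15
Total = 11 + 28 + 31 + 30 + 31 + 30 + 31 + 31 + 30 + 31 + 30 + 31 + 15 = 360 days


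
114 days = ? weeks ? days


16 weeks 2 days

Weeks: 114 ÷ 7 = 16 remainder 2


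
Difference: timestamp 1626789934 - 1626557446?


Difference = 1626789934 - 1626557446 = 232488 seconds
In hours: 232488 / 3600 ≈ 64.6
In days: 232488 / 86400 ≈ 2.69

232488 seconds (64.6 hours / 2.69 days)


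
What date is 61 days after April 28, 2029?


June 28, 2029

Start: April 28, 2029
Add 61 days
April 28 → May 1: 30 - 28 + 1 = 3 days (61 - 3 = 58 left)
May 1 → June 1: 31 - 1 + 1 = 31 days (58 - 31 = 27 left)
June 1 + 27 = June 28, 2029


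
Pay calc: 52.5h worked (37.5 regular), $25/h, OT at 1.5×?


$1500.00

Regular: 37.5h × $25 = $937.50
Overtime: 52.5 - 37.5 = 15.0h
OT pay: 15.0h × $25 × 1.5 = $562.50
Total = $937.50 + $562.50 = $1500.00


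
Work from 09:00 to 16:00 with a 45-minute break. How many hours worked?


6h 15m (375 minutes)

Total time = (16×60+0) - (9×60+0)
= 960 - 540 = 420 min
Minus break: 420 - 45 = 375 min
= 6h 15m


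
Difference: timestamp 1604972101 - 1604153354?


Difference = 1604972101 - 1604153354 = 818747 seconds
In hours: 818747 / 3600 ≈ 227.4
In days: 818747 / 86400 ≈ 9.48

818747 seconds (227.4 hours / 9.48 days)


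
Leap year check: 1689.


Rules: divisible by 4 AND (not by 100 OR by 400)
1689 ÷ 4 = 422 remainder 1 → not divisible by 4
Not divisible by 4 → not a leap year

No


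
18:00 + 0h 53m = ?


18:53

Start: 1080 minutes from midnight
Add: 53 minutes
Total: 1133 minutes
Hours: 1133 ÷ 60 = 18 remainder 53


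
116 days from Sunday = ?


Start: Sunday (index 6)
(6 + 116) mod 7
= 122 mod 7
= 3
Index 3 → Thursday

Thursday


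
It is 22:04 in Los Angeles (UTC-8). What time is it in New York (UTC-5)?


Time difference = UTC-5 - UTC-8 = +3 hours
New hour = (22 + 3) mod 24
= 25 mod 24 = 1
Minutes unchanged → 01:04; 25 ≥ 24 → next day

01:04 (next day)


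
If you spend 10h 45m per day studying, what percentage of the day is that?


44.8%

Time: 645 minutes
Day: 1440 minutes
Percentage = (645/1440) × 100 ≈ 44.8%


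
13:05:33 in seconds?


47133 seconds

Hours: 13 × 3600 = 46800
Minutes: 5 × 60 = 300
Seconds: 33
Total = 46800 + 300 + 33 = 47133


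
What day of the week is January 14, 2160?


Zeller's congruence:
q=14, m=13, k=59, j=21
h = (14 + ⌊13×14/5⌋ + 59 + ⌊59/4⌋ + ⌊21/4⌋ - 2×21) mod 7
= (14 + 36 + 59 + 14 + 5 - 42) mod 7
= 86 mod 7 = 2
h=2 → Monday

Monday


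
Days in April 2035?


30 days

Month: April (month 4)
April has 30 days


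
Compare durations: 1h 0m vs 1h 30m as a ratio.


Duration 1: 60 minutes
Duration 2: 90 minutes
Ratio = 60:90
GCD = 30
Simplified = 2:3
As a decimal: 2/3 ≈ 0.67

2:3 (0.67)


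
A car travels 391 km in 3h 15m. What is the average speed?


120.3 km/h

Distance: 391 km
Time: 3h 15m = 195 min = 195/60 = 13/4 hours
Speed = 391 ÷ (13/4) = 391 × 4 / 13 = 1564/13 ≈ 120.3 km/h


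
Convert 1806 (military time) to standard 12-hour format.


Hour: 18
18 - 12 = 6 → PM

6:06 PM


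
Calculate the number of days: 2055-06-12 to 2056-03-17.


From June 12, 2055 to March 17, 2056
Rest of June 2055: 30 - 12 = 18
Full months: July 31, August 31, September 30, October 31, November 30, December 31, January 31, February 2056 29
Days into March 2056: 17
Total = 18 + 31 + 31 + 30 + 31 + 30 + 31 + 31 + 29 + 17 = 279 days

279 days


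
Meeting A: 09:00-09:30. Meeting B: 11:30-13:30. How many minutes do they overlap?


0 minutes

Meeting A: 540-570 (in minutes from midnight)
Meeting B: 690-810
Overlap start = max(540, 690) = 690
Overlap end = min(570, 810) = 570
Overlap = max(0, 570 - 690) = 0 min


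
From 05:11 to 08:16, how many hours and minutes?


3h 5m

End time in minutes: 8×60 + 16 = 496
Start time in minutes: 5×60 + 11 = 311
Difference = 496 - 311 = 185 minutes
= 3 hours 5 minutes


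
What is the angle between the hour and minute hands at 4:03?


103.5°

Hour hand = 4×30 + 3×0.5 = 121.5°
Minute hand = 3×6 = 18°
Difference = |121.5 - 18| = 103.5°


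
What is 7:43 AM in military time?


07:43

Input: 7:43 AM
AM hour stays: 7


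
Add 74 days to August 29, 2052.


Start: August 29, 2052
Add 74 days
August 29 → September 1: 31 - 29 + 1 = 3 days (74 - 3 = 71 left)
September 1 → October 1: 30 - 1 + 1 = 30 days (71 - 30 = 41 left)
October 1 → November 1: 31 - 1 + 1 = 31 days (41 - 31 = 10 left)
November 1 + 10 = November 11, 2052

November 11, 2052


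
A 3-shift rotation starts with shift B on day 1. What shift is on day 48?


Shift A

Shifts: A, B, C
Start: B (index 1)
Day 48: (1 + 48 - 1) mod 3
= 48 mod 3
= 0
Index 0 → shift A


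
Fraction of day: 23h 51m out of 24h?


Total minutes: 23×60 + 51 = 1431
Day = 24×60 = 1440 minutes
Fraction = 1431/1440 ≈ 0.9938
As a percentage: 1431/1440 × 100 ≈ 99.38%

0.9938 (99.38%)


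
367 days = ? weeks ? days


52 weeks 3 days

Weeks: 367 ÷ 7 = 52 remainder 3


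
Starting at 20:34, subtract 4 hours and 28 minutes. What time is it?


Start: 1234 minutes from midnight
Subtract: 268 minutes
Remaining: 1234 - 268 = 966
Hours: 16, Minutes: 6

16:06


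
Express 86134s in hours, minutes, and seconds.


Hours: 86134 ÷ 3600 = 23 remainder 3334
Minutes: 3334 ÷ 60 = 55 remainder 34
Seconds: 34

23h 55m 34s


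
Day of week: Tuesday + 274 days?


Wednesday

Start: Tuesday (index 1)
(1 + 274) mod 7
= 275 mod 7
= 2
Index 2 → Wednesday


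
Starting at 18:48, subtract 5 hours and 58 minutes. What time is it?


Start: 1128 minutes from midnight
Subtract: 358 minutes
Remaining: 1128 - 358 = 770
Hours: 12, Minutes: 50

12:50


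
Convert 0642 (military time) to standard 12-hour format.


6:42 AM

Hour: 6
6 < 12 → AM


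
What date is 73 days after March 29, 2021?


Start: March 29, 2021
Add 73 days
March 29 → April 1: 31 - 29 + 1 = 3 days (73 - 3 = 70 left)
April 1 → May 1: 30 - 1 + 1 = 30 days (70 - 30 = 40 left)
May 1 → June 1: 31 - 1 + 1 = 31 days (40 - 31 = 9 left)
June 1 + 9 = June 10, 2021

June 10, 2021


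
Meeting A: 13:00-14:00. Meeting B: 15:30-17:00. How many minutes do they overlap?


Meeting A: 780-840 (in minutes from midnight)
Meeting B: 930-1020
Overlap start = max(780, 930) = 930
Overlap end = min(840, 1020) = 840
Overlap = max(0, 840 - 930) = 0 min

0 minutes


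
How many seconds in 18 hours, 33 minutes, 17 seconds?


Hours: 18 × 3600 = 64800
Minutes: 33 × 60 = 1980
Seconds: 17
Total = 64800 + 1980 + 17 = 66797

66797 seconds


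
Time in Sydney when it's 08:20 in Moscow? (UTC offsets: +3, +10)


15:20

Time difference = UTC+10 - UTC+3 = +7 hours
New hour = (8 + 7) mod 24
= 15 mod 24 = 15
Minutes unchanged → 15:20


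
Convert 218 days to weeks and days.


Weeks: 218 ÷ 7 = 31 remainder 1

31 weeks 1 days


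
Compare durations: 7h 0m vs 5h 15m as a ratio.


Duration 1: 420 minutes
Duration 2: 315 minutes
Ratio = 420:315
GCD = 105
Simplified = 4:3
As a decimal: 4/3 ≈ 1.33

4:3 (1.33)


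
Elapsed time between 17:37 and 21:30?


End time in minutes: 21×60 + 30 = 1290
Start time in minutes: 17×60 + 37 = 1057
Difference = 1290 - 1057 = 233 minutes
= 3 hours 53 minutes

3h 53m


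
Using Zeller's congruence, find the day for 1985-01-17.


Zeller's congruence:
q=17, m=13, k=84, j=19
h = (17 + ⌊13×14/5⌋ + 84 + ⌊84/4⌋ + ⌊19/4⌋ - 2×19) mod 7
= (17 + 36 + 84 + 21 + 4 - 38) mod 7
= 124 mod 7 = 5
h=5 → Thursday

Thursday


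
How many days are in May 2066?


Month: May (month 5)
May has 31 days

31 days


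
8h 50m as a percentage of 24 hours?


Total minutes: 8×60 + 50 = 530
Day = 24×60 = 1440 minutes
Fraction = 530/1440 ≈ 0.3681
As a percentage: 530/1440 × 100 ≈ 36.81%

0.3681 (36.81%)


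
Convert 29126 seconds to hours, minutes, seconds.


Hours: 29126 ÷ 3600 = 8 remainder 326
Minutes: 326 ÷ 60 = 5 remainder 26
Seconds: 26

8h 5m 26s


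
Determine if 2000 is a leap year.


Yes

Rules: divisible by 4 AND (not by 100 OR by 400)
2000 ÷ 4 = 500 exactly → divisible by 4
2000 ÷ 100 = 20 exactly → divisible by 100
2000 ÷ 400 = 5 exactly → divisible by 400
Divisible by 400 → leap year


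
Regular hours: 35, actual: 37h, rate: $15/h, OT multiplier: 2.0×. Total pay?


Regular: 35h × $15 = $525.00
Overtime: 37 - 35 = 2h
OT pay: 2h × $15 × 2.0 = $60.00
Total = $525.00 + $60.00 = $585.00

$585.00


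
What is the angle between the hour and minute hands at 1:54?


Hour hand = 1×30 + 54×0.5 = 57.0°
Minute hand = 54×6 = 324°
Difference = |57.0 - 324| = 267.0°
Since > 180°: 360 - 267.0 = 93.0°

93.0°


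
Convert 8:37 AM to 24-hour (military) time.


08:37

Input: 8:37 AM
AM hour stays: 8


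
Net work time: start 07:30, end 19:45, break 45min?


Total time = (19×60+45) - (7×60+30)
= 1185 - 450 = 735 min
Minus break: 735 - 45 = 690 min
= 11h 30m

11h 30m (690 minutes)
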